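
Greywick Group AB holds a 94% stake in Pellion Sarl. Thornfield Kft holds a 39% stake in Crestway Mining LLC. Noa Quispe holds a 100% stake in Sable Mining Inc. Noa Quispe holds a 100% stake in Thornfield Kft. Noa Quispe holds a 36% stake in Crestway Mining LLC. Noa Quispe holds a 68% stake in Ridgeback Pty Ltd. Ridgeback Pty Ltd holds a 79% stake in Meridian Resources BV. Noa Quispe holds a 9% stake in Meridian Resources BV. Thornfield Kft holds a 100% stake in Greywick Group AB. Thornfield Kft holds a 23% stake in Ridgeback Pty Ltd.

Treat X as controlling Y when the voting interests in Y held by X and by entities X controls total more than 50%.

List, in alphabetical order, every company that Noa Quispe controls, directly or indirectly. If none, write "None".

Noa holds 100% of Sable, so Noa controls Sable.
Noa holds 100% of Thornfield, so Noa controls Thornfield.
Noa and Thornfield together hold 68% + 23% = 91% of Ridgeback, so Noa controls Ridgeback.
Thornfield holds 100% of Greywick, so Noa controls Greywick.
Thornfield and Noa together hold 39% + 36% = 75% of Crestway, so Noa controls Crestway.
Ridgeback and Noa together hold 79% + 9% = 88% of Meridian, so Noa controls Meridian.
Greywick holds 94% of Pellion, so Noa controls Pellion.

Crestway Mining LLC, Greywick Group AB, Meridian Resources BV, Pellion Sarl, Ridgeback Pty Ltd, Sable Mining Inc, Thornfield Kft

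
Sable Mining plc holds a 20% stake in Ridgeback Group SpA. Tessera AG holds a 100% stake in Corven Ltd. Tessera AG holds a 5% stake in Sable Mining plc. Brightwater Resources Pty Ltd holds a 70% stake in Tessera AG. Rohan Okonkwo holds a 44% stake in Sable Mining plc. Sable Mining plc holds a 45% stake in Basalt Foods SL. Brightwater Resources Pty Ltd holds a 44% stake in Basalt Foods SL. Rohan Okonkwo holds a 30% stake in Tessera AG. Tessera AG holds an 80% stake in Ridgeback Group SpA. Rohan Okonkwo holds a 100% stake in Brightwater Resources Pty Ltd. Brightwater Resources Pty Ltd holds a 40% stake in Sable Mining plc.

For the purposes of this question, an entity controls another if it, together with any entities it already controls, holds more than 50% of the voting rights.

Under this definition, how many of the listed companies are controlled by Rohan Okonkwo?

Rohan holds 100% of Brightwater, so Rohan controls Brightwater.
Rohan and Brightwater together hold 30% + 70% = 100% of Tessera, so Rohan controls Tessera.
Brightwater and Rohan and Tessera together hold 40% + 44% + 5% = 89% of Sable, so Rohan controls Sable.
Tessera holds 100% of Corven, so Rohan controls Corven.
Sable and Tessera together hold 20% + 80% = 100% of Ridgeback, so Rohan controls Ridgeback.
Brightwater and Sable together hold 44% + 45% = 89% of Basalt, so Rohan controls Basalt.
Rohan controls 6 companies.

6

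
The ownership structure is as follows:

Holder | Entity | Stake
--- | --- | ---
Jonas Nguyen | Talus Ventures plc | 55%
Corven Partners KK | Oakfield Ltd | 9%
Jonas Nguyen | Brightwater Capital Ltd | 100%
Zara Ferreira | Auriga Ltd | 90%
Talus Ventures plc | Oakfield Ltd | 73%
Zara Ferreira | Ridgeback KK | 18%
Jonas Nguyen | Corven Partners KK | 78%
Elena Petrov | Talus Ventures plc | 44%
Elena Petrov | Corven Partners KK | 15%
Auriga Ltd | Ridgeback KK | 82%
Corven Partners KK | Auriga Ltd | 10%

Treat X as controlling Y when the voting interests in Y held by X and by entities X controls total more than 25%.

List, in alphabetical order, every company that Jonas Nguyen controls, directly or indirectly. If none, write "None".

Jonas holds 100% of Brightwater, so Jonas controls Brightwater.
Jonas holds 78% of Corven, so Jonas controls Corven.
Jonas holds 55% of Talus, so Jonas controls Talus.
Talus and Corven together hold 73% + 9% = 82% of Oakfield, so Jonas controls Oakfield.
No other company's threshold is met.

Brightwater Capital Ltd, Corven Partners KK, Oakfield Ltd, Talus Ventures plc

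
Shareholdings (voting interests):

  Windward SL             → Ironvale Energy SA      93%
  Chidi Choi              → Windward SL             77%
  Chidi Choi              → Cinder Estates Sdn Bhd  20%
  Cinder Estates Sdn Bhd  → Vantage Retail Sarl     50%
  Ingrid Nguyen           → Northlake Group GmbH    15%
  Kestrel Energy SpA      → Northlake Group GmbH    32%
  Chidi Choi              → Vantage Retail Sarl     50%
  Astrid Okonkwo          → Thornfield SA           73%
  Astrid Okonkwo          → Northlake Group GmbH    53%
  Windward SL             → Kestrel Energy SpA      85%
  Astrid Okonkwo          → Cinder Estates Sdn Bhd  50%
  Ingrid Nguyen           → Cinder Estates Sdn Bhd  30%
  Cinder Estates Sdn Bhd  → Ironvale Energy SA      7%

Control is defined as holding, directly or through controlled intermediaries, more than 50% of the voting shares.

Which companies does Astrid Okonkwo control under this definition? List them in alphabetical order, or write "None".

Northlake Group GmbH, Thornfield SA

Astrid holds 73% of Thornfield, so Astrid controls Thornfield.
Astrid holds 53% of Northlake, so Astrid controls Northlake.
No other company's threshold is met.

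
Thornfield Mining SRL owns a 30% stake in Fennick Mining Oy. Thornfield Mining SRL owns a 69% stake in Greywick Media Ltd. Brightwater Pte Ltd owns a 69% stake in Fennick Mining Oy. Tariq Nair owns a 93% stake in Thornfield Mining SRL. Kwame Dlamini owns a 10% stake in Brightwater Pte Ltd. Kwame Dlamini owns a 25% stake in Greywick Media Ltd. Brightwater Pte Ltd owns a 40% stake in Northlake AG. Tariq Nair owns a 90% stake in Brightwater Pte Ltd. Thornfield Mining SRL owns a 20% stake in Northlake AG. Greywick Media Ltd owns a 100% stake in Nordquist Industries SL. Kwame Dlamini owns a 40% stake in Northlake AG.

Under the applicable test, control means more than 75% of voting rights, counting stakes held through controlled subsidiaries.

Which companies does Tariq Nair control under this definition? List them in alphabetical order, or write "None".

Tariq holds 93% of Thornfield, so Tariq controls Thornfield.
Tariq holds 90% of Brightwater, so Tariq controls Brightwater.
Brightwater and Thornfield together hold 69% + 30% = 99% of Fennick, so Tariq controls Fennick.
No other company's threshold is met.

Brightwater Pte Ltd, Fennick Mining Oy, Thornfield Mining SRL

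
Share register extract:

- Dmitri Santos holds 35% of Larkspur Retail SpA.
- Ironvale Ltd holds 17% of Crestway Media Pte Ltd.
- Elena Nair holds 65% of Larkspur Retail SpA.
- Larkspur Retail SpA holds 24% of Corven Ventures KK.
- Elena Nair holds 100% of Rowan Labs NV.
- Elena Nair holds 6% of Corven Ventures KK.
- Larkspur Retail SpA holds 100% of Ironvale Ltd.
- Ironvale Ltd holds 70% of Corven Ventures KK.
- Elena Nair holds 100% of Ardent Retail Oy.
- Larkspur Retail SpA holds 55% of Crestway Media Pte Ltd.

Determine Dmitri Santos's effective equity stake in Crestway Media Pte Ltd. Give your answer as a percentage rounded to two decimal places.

25.20%

Dmitri reaches Crestway along 2 paths.
Via Larkspur: 35% × 55% = 19.25%.
Via Larkspur → Ironvale: 35% × 100% × 17% = 5.95%.
Total: 19.25% + 5.95% = 25.2%.
Rounded: 25.20%.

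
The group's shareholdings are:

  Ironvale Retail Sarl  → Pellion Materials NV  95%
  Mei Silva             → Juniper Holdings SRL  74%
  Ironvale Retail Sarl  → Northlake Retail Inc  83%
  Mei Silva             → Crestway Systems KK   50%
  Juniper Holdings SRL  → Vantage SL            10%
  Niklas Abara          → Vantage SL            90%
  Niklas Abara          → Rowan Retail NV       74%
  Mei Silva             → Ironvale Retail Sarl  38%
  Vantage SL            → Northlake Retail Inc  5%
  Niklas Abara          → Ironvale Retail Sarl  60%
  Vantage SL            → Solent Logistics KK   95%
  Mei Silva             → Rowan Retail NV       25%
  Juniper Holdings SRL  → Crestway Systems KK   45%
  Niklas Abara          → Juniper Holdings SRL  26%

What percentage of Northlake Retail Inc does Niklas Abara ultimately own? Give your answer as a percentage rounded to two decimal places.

Niklas reaches Northlake along 3 paths.
Via Ironvale: 60% × 83% = 49.8%.
Via Vantage: 90% × 5% = 4.5%.
Via Juniper → Vantage: 26% × 10% × 5% = 0.13%.
Total: 49.8% + 4.5% + 0.13% = 54.43%.

54.43%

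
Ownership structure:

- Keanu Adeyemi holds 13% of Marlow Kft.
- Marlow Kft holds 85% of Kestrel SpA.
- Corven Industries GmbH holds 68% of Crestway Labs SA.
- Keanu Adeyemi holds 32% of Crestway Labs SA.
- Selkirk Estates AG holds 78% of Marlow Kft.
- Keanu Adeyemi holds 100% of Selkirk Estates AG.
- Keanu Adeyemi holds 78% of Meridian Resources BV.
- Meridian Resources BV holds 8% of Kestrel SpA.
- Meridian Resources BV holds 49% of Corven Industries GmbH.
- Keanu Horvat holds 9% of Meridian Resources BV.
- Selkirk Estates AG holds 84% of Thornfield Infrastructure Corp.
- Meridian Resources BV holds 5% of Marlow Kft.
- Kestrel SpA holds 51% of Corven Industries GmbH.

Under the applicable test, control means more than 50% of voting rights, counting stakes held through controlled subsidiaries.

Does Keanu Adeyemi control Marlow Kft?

Keanu Adeyemi holds 100% of Selkirk, so Keanu Adeyemi controls Selkirk.
Keanu Adeyemi holds 78% of Meridian, so Keanu Adeyemi controls Meridian.
Selkirk and Meridian and Keanu Adeyemi together hold 78% + 5% + 13% = 96% of Marlow, so Keanu Adeyemi controls Marlow.

Yes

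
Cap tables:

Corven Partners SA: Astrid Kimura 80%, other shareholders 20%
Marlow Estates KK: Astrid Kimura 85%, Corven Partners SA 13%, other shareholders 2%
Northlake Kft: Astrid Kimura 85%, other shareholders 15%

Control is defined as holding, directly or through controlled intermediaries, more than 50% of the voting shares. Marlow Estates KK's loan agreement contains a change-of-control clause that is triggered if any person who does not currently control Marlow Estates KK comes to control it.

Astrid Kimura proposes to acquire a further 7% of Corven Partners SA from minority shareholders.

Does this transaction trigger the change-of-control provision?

The purchase changes only Astrid's holdings, so Astrid is the only person who could newly come to control Marlow.
Astrid holds 80% of Corven, so Astrid controls Corven.
Astrid and Corven together hold 85% + 13% = 98% of Marlow, so Astrid controls Marlow.
So Astrid already controls Marlow before the transaction.
After the purchase, Astrid's direct stake in Corven rises to 80% + 7% = 87%.
Astrid controlled Marlow already, so this is not a new person acquiring control; every other person's position is unchanged or reduced.
No new person acquires control, so the clause is not triggered.

No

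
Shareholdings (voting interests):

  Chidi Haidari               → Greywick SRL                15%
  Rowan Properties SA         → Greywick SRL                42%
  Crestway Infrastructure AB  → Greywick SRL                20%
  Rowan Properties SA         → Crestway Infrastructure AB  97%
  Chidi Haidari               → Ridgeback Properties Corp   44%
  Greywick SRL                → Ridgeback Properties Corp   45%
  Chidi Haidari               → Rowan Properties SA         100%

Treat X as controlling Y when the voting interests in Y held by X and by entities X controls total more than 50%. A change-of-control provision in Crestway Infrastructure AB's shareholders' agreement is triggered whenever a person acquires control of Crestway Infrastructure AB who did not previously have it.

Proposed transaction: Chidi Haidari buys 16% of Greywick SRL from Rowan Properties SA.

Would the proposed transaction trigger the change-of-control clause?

The purchase adds only to Chidi's holdings (Rowan's stake shrinks), so Chidi is the only person who could newly come to control Crestway.
Chidi holds 100% of Rowan, so Chidi controls Rowan.
Rowan holds 97% of Crestway, so Chidi controls Crestway.
So Chidi already controls Crestway before the transaction.
After the purchase, Chidi's direct stake in Greywick rises to 15% + 16% = 31%, and Rowan's stake falls to 26%.
Chidi controlled Crestway already, so this is not a new person acquiring control; every other person's position is unchanged or reduced.
No new person acquires control, so the clause is not triggered.

No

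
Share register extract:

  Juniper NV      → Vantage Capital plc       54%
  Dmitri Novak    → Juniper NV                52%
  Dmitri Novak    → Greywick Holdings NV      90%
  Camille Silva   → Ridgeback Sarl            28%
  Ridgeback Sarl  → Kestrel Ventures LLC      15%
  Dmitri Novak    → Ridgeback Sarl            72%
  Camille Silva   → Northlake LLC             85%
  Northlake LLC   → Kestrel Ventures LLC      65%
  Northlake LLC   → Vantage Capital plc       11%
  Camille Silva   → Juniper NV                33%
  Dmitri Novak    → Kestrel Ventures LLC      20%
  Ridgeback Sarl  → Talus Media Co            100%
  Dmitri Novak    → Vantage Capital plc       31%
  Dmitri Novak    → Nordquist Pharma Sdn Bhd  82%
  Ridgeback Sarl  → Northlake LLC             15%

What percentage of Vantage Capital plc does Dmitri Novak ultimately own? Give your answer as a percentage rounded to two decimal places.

Dmitri reaches Vantage along 3 paths.
Direct stake: 31% = 31%.
Via Juniper: 52% × 54% = 28.08%.
Via Ridgeback → Northlake: 72% × 15% × 11% = 1.188%.
Total: 31% + 28.08% + 1.188% = 60.268%.
Rounded: 60.27%.

60.27%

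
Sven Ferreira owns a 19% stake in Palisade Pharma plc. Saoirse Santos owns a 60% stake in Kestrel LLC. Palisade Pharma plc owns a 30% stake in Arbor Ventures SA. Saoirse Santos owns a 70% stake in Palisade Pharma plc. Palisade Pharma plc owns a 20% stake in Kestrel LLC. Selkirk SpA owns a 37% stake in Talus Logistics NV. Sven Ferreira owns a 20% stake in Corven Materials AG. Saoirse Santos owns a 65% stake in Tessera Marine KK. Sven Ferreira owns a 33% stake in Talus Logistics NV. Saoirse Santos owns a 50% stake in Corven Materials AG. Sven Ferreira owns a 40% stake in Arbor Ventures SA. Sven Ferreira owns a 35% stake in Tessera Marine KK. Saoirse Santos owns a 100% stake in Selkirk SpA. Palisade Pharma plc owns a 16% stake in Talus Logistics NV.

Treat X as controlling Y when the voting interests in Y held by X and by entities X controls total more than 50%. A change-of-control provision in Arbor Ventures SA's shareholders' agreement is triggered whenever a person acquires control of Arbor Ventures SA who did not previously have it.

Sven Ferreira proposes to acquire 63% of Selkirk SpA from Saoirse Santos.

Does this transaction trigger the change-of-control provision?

No

The purchase adds only to Sven's holdings (Saoirse's stake shrinks), so Sven is the only person who could newly come to control Arbor.
Sven's largest direct stake is 40% in Arbor, which does not meet the threshold, so Sven controls no company.
In Arbor, Sven's side holds only 40%, not > 50%.
So before the transaction, Sven does not control Arbor.
After the purchase, Sven holds 63% of Selkirk directly, and Saoirse's stake falls to 37%.
Sven holds 63% of Selkirk, so Sven controls Selkirk.
Selkirk and Sven together hold 37% + 33% = 70% of Talus, so Sven controls Talus.
After the transaction, Sven's side holds 40% of Arbor, not > 50%, so Sven still does not control Arbor.
No new person acquires control, so the clause is not triggered.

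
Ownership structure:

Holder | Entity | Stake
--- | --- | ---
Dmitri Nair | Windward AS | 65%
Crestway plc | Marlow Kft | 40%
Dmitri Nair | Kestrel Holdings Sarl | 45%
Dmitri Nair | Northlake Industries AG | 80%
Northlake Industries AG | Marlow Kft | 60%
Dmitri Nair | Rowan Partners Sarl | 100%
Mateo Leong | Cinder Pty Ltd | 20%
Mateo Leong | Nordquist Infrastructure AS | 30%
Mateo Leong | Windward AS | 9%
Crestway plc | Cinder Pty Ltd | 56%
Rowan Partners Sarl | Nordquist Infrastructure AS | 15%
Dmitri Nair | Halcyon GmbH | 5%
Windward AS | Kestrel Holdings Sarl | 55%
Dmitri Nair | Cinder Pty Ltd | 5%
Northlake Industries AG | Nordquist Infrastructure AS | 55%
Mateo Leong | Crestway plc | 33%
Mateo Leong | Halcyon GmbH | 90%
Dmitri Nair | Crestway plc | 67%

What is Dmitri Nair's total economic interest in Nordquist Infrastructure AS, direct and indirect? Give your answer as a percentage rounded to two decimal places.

Dmitri reaches Nordquist along 2 paths.
Via Rowan: 100% × 15% = 15%.
Via Northlake: 80% × 55% = 44%.
Total: 15% + 44% = 59%.
Rounded: 59.00%.

59.00%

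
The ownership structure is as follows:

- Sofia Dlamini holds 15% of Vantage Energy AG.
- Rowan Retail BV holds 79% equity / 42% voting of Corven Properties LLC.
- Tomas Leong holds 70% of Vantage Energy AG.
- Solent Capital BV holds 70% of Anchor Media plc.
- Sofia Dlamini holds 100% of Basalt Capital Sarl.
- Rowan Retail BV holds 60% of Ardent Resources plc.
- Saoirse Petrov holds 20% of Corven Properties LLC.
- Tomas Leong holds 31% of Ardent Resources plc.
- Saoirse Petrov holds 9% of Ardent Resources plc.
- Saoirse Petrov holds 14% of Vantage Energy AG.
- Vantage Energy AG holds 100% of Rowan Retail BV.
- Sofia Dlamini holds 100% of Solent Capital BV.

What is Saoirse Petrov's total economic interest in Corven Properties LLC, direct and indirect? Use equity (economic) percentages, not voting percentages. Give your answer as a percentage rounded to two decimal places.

31.06%

Saoirse reaches Corven along 2 paths.
Direct stake: 20% = 20%.
Via Vantage → Rowan: 14% × 100% × 79% = 11.06%.
Total: 20% + 11.06% = 31.06%.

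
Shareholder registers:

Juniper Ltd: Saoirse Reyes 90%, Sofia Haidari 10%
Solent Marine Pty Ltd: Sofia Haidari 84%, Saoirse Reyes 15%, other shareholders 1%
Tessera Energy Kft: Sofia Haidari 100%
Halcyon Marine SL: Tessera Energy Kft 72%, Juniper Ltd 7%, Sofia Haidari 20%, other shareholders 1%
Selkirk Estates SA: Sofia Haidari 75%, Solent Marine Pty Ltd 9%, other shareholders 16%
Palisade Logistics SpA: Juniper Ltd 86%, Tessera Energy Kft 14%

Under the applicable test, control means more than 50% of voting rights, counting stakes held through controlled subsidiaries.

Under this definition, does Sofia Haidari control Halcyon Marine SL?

Yes

Sofia holds 100% of Tessera, so Sofia controls Tessera.
Tessera and Sofia together hold 72% + 20% = 92% of Halcyon, so Sofia controls Halcyon.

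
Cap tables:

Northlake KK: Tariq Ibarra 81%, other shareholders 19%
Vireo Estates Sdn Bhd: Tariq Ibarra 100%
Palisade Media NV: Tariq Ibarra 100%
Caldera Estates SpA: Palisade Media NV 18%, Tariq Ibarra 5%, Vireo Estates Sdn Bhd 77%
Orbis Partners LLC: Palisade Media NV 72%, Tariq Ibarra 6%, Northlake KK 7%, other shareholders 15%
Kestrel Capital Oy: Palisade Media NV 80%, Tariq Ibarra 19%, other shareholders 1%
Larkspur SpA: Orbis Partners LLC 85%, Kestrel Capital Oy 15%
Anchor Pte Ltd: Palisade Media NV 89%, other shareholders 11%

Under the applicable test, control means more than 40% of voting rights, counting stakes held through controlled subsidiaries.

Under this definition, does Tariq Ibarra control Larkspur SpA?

Yes

Tariq holds 100% of Palisade, so Tariq controls Palisade.
Tariq holds 81% of Northlake, so Tariq controls Northlake.
Palisade and Tariq and Northlake together hold 72% + 6% + 7% = 85% of Orbis, so Tariq controls Orbis.
Palisade and Tariq together hold 80% + 19% = 99% of Kestrel, so Tariq controls Kestrel.
Orbis and Kestrel together hold 85% + 15% = 100% of Larkspur, so Tariq controls Larkspur.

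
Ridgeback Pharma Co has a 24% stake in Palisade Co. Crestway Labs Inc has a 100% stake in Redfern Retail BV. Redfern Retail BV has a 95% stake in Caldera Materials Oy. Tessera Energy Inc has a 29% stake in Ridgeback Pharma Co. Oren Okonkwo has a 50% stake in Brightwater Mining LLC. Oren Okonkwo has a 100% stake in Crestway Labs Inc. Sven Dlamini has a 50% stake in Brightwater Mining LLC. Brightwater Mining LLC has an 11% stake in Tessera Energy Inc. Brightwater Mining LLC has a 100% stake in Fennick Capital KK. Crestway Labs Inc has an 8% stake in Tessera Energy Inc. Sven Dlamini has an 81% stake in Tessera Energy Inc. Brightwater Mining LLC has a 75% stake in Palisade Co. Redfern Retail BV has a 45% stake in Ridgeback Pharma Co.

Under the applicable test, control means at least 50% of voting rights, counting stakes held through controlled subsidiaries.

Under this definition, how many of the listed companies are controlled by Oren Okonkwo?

Oren holds 100% of Crestway, so Oren controls Crestway.
Oren holds 50% of Brightwater, so Oren controls Brightwater.
Crestway holds 100% of Redfern, so Oren controls Redfern.
Brightwater holds 100% of Fennick, so Oren controls Fennick.
Redfern holds 95% of Caldera, so Oren controls Caldera.
Brightwater holds 75% of Palisade, so Oren controls Palisade.
No other company's threshold is met.
Oren controls 6 companies.

6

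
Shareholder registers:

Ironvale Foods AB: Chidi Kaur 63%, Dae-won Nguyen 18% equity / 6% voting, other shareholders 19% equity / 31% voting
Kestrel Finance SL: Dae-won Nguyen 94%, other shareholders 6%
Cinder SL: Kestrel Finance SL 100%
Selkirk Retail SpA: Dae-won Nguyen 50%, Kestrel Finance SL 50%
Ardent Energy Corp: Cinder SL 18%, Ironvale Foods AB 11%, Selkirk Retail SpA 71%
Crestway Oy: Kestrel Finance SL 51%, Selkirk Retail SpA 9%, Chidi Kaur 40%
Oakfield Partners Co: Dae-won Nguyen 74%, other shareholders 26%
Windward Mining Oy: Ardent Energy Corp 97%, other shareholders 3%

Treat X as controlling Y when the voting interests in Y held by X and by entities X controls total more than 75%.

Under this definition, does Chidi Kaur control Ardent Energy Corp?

No

Chidi's largest direct stake is 63% in Ironvale, which does not meet the threshold, so Chidi controls no company.
Neither Chidi nor any entity Chidi controls holds any voting interest in Ardent.
So Chidi does not control Ardent.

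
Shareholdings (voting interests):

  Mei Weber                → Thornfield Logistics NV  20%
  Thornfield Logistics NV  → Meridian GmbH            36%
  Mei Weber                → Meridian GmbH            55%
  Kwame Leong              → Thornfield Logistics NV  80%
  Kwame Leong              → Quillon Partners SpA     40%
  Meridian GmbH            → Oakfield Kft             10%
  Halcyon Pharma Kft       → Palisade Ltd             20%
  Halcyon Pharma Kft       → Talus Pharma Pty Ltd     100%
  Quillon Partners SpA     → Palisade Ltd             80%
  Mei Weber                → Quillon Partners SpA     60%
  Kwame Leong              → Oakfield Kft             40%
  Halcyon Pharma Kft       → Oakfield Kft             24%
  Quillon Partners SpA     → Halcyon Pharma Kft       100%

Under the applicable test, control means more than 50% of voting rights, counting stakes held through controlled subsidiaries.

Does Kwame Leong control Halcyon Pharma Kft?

No

Kwame holds 80% of Thornfield, so Kwame controls Thornfield.
Neither Kwame nor any entity Kwame controls holds any voting interest in Halcyon.
So Kwame does not control Halcyon.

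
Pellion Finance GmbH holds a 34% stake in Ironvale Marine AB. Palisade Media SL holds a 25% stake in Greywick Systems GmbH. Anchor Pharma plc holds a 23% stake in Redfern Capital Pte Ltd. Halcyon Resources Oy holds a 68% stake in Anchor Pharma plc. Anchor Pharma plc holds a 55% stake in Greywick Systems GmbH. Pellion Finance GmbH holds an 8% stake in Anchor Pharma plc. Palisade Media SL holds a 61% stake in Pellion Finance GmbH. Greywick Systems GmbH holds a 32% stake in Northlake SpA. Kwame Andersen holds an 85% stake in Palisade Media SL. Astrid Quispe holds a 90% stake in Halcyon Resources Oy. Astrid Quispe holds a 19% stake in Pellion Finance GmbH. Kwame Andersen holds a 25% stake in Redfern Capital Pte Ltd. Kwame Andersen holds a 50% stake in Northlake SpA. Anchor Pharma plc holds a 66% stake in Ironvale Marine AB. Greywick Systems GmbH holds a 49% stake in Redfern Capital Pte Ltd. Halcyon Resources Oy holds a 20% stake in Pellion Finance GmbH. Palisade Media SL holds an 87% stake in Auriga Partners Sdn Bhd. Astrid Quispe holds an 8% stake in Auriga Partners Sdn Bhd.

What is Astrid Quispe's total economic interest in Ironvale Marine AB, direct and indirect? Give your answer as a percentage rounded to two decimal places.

54.93%

Astrid reaches Ironvale along 5 paths.
Via Halcyon → Anchor: 90% × 68% × 66% = 40.392%.
Via Halcyon → Pellion → Anchor: 90% × 20% × 8% × 66% = 0.9504%.
Via Pellion → Anchor: 19% × 8% × 66% = 1.0032%.
Via Halcyon → Pellion: 90% × 20% × 34% = 6.12%.
Via Pellion: 19% × 34% = 6.46%.
Total: 40.392% + 0.9504% + 1.0032% + 6.12% + 6.46% = 54.9256%.
Rounded: 54.93%.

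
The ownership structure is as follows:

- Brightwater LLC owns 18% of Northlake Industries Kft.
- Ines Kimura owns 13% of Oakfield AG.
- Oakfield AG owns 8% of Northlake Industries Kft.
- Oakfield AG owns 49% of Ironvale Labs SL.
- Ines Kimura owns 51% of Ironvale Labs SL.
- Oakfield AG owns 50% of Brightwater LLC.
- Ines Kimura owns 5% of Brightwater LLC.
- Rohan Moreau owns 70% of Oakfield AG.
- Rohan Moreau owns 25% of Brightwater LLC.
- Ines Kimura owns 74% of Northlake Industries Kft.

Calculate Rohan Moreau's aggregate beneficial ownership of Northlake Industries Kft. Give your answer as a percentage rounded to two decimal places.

Rohan reaches Northlake along 3 paths.
Via Oakfield → Brightwater: 70% × 50% × 18% = 6.3%.
Via Brightwater: 25% × 18% = 4.5%.
Via Oakfield: 70% × 8% = 5.6%.
Total: 6.3% + 4.5% + 5.6% = 16.4%.
Rounded: 16.40%.

16.40%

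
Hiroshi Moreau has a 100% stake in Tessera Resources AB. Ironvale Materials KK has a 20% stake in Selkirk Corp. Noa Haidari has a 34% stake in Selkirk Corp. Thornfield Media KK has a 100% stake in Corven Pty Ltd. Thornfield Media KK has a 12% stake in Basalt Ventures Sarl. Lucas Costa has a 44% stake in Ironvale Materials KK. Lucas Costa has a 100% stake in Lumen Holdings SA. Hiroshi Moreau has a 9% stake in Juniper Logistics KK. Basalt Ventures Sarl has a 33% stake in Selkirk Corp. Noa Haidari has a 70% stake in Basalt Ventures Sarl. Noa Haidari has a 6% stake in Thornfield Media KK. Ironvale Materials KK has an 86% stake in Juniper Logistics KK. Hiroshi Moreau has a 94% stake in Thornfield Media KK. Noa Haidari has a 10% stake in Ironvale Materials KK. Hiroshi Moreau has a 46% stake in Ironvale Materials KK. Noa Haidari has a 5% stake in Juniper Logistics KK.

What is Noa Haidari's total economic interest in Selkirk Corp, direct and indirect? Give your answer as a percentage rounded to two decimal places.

Noa reaches Selkirk along 4 paths.
Direct stake: 34% = 34%.
Via Basalt: 70% × 33% = 23.1%.
Via Thornfield → Basalt: 6% × 12% × 33% = 0.2376%.
Via Ironvale: 10% × 20% = 2%.
Total: 34% + 23.1% + 0.2376% + 2% = 59.3376%.
Rounded: 59.34%.

59.34%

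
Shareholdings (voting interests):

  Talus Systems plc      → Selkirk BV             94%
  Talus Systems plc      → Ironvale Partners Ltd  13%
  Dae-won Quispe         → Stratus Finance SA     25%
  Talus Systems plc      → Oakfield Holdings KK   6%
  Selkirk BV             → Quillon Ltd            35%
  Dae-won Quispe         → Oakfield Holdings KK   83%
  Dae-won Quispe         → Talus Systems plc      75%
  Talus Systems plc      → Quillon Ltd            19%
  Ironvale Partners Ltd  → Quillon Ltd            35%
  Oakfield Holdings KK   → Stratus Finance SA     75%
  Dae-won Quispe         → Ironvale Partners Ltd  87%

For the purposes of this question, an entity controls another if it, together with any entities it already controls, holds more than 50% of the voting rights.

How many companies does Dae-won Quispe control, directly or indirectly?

6

Dae-won holds 75% of Talus, so Dae-won controls Talus.
Talus and Dae-won together hold 6% + 83% = 89% of Oakfield, so Dae-won controls Oakfield.
Dae-won and Talus together hold 87% + 13% = 100% of Ironvale, so Dae-won controls Ironvale.
Talus holds 94% of Selkirk, so Dae-won controls Selkirk.
Dae-won and Oakfield together hold 25% + 75% = 100% of Stratus, so Dae-won controls Stratus.
Ironvale and Selkirk and Talus together hold 35% + 35% + 19% = 89% of Quillon, so Dae-won controls Quillon.
Dae-won controls 6 companies.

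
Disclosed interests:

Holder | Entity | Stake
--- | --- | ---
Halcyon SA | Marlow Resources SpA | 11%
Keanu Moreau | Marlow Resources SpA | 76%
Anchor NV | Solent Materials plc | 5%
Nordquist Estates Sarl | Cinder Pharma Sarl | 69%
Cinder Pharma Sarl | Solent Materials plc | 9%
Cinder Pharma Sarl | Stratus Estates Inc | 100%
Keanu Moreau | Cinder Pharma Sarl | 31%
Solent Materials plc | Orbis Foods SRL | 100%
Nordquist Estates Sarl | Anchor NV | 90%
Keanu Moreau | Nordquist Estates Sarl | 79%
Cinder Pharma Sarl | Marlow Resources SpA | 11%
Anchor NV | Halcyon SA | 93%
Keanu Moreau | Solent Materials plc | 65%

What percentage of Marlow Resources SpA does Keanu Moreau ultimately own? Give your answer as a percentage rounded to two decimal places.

92.68%

Keanu reaches Marlow along 4 paths.
Via Nordquist → Cinder: 79% × 69% × 11% = 5.9961%.
Via Cinder: 31% × 11% = 3.41%.
Via Nordquist → Anchor → Halcyon: 79% × 90% × 93% × 11% = 7.27353%.
Direct stake: 76% = 76%.
Total: 5.9961% + 3.41% + 7.27353% + 76% = 92.67963%.
Rounded: 92.68%.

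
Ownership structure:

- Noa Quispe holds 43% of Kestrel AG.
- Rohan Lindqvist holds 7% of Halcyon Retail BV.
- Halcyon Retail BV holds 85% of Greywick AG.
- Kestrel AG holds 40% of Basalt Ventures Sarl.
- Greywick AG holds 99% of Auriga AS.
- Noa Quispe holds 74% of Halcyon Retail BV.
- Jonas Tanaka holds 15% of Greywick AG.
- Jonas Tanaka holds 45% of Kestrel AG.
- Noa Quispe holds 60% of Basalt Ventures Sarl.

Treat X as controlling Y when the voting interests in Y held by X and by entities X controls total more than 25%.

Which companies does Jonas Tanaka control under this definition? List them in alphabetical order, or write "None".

Basalt Ventures Sarl, Kestrel AG

Jonas holds 45% of Kestrel, so Jonas controls Kestrel.
Kestrel holds 40% of Basalt, so Jonas controls Basalt.
No other company's threshold is met.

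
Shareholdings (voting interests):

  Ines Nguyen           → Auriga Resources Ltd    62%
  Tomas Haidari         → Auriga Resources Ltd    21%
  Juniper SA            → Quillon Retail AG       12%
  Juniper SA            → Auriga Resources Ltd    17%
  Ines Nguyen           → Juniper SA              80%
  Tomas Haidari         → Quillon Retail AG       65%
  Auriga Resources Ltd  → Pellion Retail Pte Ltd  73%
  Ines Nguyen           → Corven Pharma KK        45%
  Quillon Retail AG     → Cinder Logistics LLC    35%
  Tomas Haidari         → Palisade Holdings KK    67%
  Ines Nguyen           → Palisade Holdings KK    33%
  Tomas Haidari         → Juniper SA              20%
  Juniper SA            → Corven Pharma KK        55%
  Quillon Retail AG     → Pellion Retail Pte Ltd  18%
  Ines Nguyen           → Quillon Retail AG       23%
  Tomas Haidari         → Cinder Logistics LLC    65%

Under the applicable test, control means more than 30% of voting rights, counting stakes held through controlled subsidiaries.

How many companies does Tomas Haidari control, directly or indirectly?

Tomas holds 67% of Palisade, so Tomas controls Palisade.
Tomas holds 65% of Quillon, so Tomas controls Quillon.
Quillon and Tomas together hold 35% + 65% = 100% of Cinder, so Tomas controls Cinder.
No other company's threshold is met.
Tomas controls 3 companies.

3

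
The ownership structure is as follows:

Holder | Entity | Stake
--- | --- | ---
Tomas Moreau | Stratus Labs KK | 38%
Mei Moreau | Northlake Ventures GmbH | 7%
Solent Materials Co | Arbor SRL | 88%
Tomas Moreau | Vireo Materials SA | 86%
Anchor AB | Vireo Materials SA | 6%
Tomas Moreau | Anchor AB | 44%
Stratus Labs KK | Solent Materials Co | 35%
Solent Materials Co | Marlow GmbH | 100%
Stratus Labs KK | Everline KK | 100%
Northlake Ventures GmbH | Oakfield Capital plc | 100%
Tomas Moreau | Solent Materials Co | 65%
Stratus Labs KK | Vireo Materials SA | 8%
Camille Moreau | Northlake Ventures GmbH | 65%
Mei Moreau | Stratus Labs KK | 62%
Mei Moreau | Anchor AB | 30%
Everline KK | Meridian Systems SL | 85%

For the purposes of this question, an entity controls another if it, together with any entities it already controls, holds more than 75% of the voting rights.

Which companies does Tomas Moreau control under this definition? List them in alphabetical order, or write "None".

Tomas holds 86% of Vireo, so Tomas controls Vireo.
No other company's threshold is met.

Vireo Materials SA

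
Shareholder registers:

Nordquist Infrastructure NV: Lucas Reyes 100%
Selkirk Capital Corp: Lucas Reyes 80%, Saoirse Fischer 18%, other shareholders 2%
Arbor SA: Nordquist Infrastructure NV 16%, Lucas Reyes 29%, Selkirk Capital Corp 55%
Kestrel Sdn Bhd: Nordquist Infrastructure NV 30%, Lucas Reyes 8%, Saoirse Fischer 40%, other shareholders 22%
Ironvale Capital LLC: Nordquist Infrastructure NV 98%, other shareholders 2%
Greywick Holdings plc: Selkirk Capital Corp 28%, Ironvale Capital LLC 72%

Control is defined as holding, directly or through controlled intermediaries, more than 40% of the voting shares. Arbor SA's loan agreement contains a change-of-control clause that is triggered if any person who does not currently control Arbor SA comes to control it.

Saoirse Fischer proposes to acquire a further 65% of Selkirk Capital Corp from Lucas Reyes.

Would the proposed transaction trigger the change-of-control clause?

Yes

The purchase adds only to Saoirse's holdings (Lucas's stake shrinks), so Saoirse is the only person who could newly come to control Arbor.
Saoirse's largest direct stake is 40% in Kestrel, which does not meet the threshold, so Saoirse controls no company.
Neither Saoirse nor any entity Saoirse controls holds any voting interest in Arbor.
So before the transaction, Saoirse does not control Arbor.
After the purchase, Saoirse's direct stake in Selkirk rises to 18% + 65% = 83%, and Lucas's stake falls to 15%.
Saoirse holds 83% of Selkirk, so Saoirse controls Selkirk.
Selkirk holds 55% of Arbor, so Saoirse controls Arbor.
Saoirse did not control Arbor before and does after, so the clause is triggered.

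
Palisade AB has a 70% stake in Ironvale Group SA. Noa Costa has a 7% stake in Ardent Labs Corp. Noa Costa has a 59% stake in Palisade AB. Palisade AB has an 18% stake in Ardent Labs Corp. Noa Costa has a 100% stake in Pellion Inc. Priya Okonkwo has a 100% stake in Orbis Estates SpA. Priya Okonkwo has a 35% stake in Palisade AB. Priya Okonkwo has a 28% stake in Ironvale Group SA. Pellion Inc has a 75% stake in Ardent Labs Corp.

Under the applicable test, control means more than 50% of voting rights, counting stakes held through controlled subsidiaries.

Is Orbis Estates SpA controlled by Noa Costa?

No

Noa holds 100% of Pellion, so Noa controls Pellion.
Noa holds 59% of Palisade, so Noa controls Palisade.
Palisade holds 70% of Ironvale, so Noa controls Ironvale.
Palisade and Pellion and Noa together hold 18% + 75% + 7% = 100% of Ardent, so Noa controls Ardent.
Neither Noa nor any entity Noa controls holds any voting interest in Orbis.
So Noa does not control Orbis.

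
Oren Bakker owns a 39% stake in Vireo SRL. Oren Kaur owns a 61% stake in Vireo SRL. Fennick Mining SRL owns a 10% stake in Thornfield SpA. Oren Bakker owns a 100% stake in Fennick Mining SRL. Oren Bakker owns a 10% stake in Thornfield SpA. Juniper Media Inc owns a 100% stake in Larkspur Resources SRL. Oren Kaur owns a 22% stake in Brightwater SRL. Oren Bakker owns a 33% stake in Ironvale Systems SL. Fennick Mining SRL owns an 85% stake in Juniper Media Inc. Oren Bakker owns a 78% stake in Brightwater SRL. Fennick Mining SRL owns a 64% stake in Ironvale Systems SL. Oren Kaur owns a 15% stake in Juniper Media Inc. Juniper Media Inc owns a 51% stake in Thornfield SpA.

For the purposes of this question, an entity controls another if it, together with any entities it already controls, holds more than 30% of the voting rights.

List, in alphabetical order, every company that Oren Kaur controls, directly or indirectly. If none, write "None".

Oren Kaur holds 61% of Vireo, so Oren Kaur controls Vireo.
No other company's threshold is met.

Vireo SRL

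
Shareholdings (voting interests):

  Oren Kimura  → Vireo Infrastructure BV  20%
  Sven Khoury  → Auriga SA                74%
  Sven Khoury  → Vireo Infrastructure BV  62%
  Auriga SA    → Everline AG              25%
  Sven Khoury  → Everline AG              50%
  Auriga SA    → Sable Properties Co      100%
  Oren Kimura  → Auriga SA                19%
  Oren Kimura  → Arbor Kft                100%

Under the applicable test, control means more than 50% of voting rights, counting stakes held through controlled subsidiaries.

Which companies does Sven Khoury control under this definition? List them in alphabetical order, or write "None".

Sven holds 74% of Auriga, so Sven controls Auriga.
Sven holds 62% of Vireo, so Sven controls Vireo.
Sven and Auriga together hold 50% + 25% = 75% of Everline, so Sven controls Everline.
Auriga holds 100% of Sable, so Sven controls Sable.
No other company's threshold is met.

Auriga SA, Everline AG, Sable Properties Co, Vireo Infrastructure BV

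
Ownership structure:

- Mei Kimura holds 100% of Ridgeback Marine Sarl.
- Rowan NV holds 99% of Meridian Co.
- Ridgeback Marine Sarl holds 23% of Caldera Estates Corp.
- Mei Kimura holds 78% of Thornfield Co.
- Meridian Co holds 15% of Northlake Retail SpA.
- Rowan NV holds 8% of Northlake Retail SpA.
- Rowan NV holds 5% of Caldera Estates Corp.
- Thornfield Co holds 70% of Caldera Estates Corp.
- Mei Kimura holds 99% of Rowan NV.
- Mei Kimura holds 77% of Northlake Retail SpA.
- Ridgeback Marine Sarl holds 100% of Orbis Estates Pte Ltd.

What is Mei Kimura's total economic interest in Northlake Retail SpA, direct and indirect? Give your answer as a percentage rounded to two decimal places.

99.62%

Mei reaches Northlake along 3 paths.
Direct stake: 77% = 77%.
Via Rowan → Meridian: 99% × 99% × 15% = 14.7015%.
Via Rowan: 99% × 8% = 7.92%.
Total: 77% + 14.7015% + 7.92% = 99.6215%.
Rounded: 99.62%.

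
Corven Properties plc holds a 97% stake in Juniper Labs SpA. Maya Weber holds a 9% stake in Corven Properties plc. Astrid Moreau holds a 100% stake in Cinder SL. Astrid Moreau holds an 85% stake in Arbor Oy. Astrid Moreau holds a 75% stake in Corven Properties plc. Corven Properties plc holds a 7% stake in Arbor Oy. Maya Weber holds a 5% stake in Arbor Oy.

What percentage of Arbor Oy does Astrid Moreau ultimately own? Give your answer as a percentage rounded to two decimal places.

90.25%

Astrid reaches Arbor along 2 paths.
Via Corven: 75% × 7% = 5.25%.
Direct stake: 85% = 85%.
Total: 5.25% + 85% = 90.25%.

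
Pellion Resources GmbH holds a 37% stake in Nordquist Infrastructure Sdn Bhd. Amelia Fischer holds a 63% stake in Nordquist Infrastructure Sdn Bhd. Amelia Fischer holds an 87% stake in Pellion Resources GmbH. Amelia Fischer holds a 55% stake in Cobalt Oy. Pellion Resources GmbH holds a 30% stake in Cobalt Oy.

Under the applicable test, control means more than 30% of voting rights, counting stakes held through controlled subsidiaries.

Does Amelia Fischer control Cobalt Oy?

Amelia holds 87% of Pellion, so Amelia controls Pellion.
Pellion and Amelia together hold 30% + 55% = 85% of Cobalt, so Amelia controls Cobalt.

Yes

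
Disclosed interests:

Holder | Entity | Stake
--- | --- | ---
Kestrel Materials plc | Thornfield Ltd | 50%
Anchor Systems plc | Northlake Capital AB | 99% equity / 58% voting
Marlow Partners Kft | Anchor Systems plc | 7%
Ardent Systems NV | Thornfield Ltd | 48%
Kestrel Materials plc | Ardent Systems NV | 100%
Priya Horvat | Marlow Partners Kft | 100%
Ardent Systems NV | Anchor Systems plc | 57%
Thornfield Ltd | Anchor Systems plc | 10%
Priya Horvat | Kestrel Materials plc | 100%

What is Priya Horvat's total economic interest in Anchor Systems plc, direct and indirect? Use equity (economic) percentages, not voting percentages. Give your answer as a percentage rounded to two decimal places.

73.80%

Priya reaches Anchor along 4 paths.
Via Kestrel → Thornfield: 100% × 50% × 10% = 5%.
Via Kestrel → Ardent → Thornfield: 100% × 100% × 48% × 10% = 4.8%.
Via Kestrel → Ardent: 100% × 100% × 57% = 57%.
Via Marlow: 100% × 7% = 7%.
Total: 5% + 4.8% + 57% + 7% = 73.8%.
Rounded: 73.80%.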